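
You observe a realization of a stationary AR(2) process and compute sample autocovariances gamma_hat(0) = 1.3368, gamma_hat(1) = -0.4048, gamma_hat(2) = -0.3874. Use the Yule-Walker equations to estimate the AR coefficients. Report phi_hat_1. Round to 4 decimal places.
\hat\phi_{1} = -0.4300

The Yule-Walker equations for an AR(p) process read, in matrix form,
  Gamma_p phi = r_p,   with   (Gamma_p)_{ij} = gamma(|i - j|),
                       (r_p)_i = gamma(i),   i,j = 1..p.
Substitute the sample gammas (Toeplitz matrix and right-hand side of size 2):
  Gamma_p = [[1.3368, -0.4048], [-0.4048, 1.3368]]
  r_p     = [-0.4048, -0.3874]
Written out:
  1.3368 phi_1 - 0.4048 phi_2 = -0.4048
  -0.4048 phi_1 + 1.3368 phi_2 = -0.3874
Solve by Cramer's rule:
  det = gamma(0)^2 - gamma(1)^2 = (1.3368)^2 - (-0.4048)^2 = 1.78703424 - 0.16386304 = 1.6231712
  phi_hat_1 = [gamma(1) gamma(0) - gamma(1) gamma(2)] / det = [(-0.4048)(1.3368) - (-0.4048)(-0.3874)] / 1.6231712 = -0.69795616 / 1.6231712 = -0.43
  phi_hat_2 = [gamma(0) gamma(2) - gamma(1)^2] / det = [(1.3368)(-0.3874) - (-0.4048)^2] / 1.6231712 = -0.68173936 / 1.6231712 = -0.42
So phi_hat = [-0.4300, -0.4200].
Therefore phi_hat_1 = -0.4300.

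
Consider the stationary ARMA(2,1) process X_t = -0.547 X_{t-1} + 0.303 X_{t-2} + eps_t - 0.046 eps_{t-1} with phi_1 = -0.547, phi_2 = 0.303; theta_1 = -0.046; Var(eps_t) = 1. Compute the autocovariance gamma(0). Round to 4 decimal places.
\gamma(0) = 3.0797

Multiply the model equation by X_{t-k} and take expectations. With theta_0 = psi_0 = 1 and psi_j the MA(infinity) weights, this gives
  gamma(k) - sum_i phi_i gamma(k-i) = c_k,
  c_k = sigma^2 * sum_{j=k..q} theta_j psi_{j-k}   (c_k = 0 for k > q),
using gamma(-m) = gamma(m).
psi-weights needed (psi_j = theta_j + sum_i phi_i psi_{j-i}):
  psi_1 = theta_1 + phi_1 = -0.046 + (-0.547) = -0.593
Right-hand sides:
  c_0 = sigma^2 (1 + theta_1 psi_1) = 1 * (1 + (-0.046)(-0.593)) = 1 * 1.027278 = 1.027278
  c_1 = sigma^2 theta_1 = 1 * (-0.046) = -0.046
  c_2 = 0
Equations for k = 0, 1, 2 (AR order 2, c_2 = 0):
  (E0) gamma(0) = phi_1 gamma(1) + phi_2 gamma(2) + c_0
  (E1) gamma(1) = phi_1 gamma(0) + phi_2 gamma(1) + c_1
  (E2) gamma(2) = phi_1 gamma(1) + phi_2 gamma(0)
From (E1): gamma(1) = A gamma(0) + B with
  A = phi_1 / (1 - phi_2) = -0.547 / 0.697 = -0.784792,   B = c_1 / (1 - phi_2) = -0.046 / 0.697 = -0.065997.
Insert (E2) into (E0): gamma(0) (1 - phi_2^2) = phi_1 (1 + phi_2) gamma(1) + c_0.
  phi_1 (1 + phi_2) = (-0.547)(1.303) = -0.712741,   1 - phi_2^2 = 0.908191.
Replace gamma(1) by A gamma(0) + B and collect gamma(0):
  gamma(0) [0.908191 - (-0.712741)(-0.784792)] = (-0.712741)(-0.065997) + 1.027278
  gamma(0) * 0.348838 = 1.074317
  gamma(0) = 1.074317 / 0.348838 = 3.079705.
Therefore gamma(0) = 3.0797 (to 4 decimal places).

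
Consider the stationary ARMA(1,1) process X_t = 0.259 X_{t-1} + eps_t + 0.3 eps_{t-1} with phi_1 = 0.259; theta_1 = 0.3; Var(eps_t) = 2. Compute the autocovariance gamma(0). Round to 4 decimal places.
\gamma(0) = 2.6699

Multiply the model equation by X_{t-k} and take expectations. With theta_0 = psi_0 = 1 and psi_j the MA(infinity) weights, this gives
  gamma(k) - sum_i phi_i gamma(k-i) = c_k,
  c_k = sigma^2 * sum_{j=k..q} theta_j psi_{j-k}   (c_k = 0 for k > q),
using gamma(-m) = gamma(m).
psi-weights needed (psi_j = theta_j + sum_i phi_i psi_{j-i}):
  psi_1 = theta_1 + phi_1 = 0.3 + (0.259) = 0.559
Right-hand sides:
  c_0 = sigma^2 (1 + theta_1 psi_1) = 2 * (1 + (0.3)(0.559)) = 2 * 1.1677 = 2.3354
  c_1 = sigma^2 theta_1 = 2 * (0.3) = 0.6
  c_2 = 0
Equations for k = 0 and k = 1 (AR order 1):
  gamma(0) = phi_1 gamma(1) + c_0
  gamma(1) = phi_1 gamma(0) + c_1
Substituting the second into the first: gamma(0) (1 - phi_1^2) = c_0 + phi_1 c_1, so
  gamma(0) = (c_0 + phi_1 c_1) / (1 - phi_1^2) = (2.3354 + (0.259)(0.6)) / (1 - (0.259)^2) = 2.4908 / 0.932919 = 2.6699.
Therefore gamma(0) = 2.6699 (to 4 decimal places).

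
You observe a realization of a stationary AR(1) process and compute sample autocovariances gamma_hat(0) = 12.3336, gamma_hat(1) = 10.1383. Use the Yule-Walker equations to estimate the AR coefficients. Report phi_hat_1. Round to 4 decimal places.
\hat\phi_{1} = 0.8220

The Yule-Walker equations for an AR(p) process read, in matrix form,
  Gamma_p phi = r_p,   with   (Gamma_p)_{ij} = gamma(|i - j|),
                       (r_p)_i = gamma(i),   i,j = 1..p.
Substitute the sample gammas (Toeplitz matrix and right-hand side of size 1):
  Gamma_p = [[12.3336]]
  r_p     = [10.1383]
With p = 1 this is the single equation gamma(0) phi_1 = gamma(1):
  phi_hat_1 = gamma(1) / gamma(0) = 10.1383 / 12.3336 = 0.8220.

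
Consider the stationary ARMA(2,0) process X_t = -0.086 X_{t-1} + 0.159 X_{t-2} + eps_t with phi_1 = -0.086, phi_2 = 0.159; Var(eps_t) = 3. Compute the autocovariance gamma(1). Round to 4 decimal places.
\gamma(1) = -0.3181

Multiply the model equation by X_{t-k} and take expectations. With theta_0 = psi_0 = 1 and psi_j the MA(infinity) weights, this gives
  gamma(k) - sum_i phi_i gamma(k-i) = c_k,
  c_k = sigma^2 * sum_{j=k..q} theta_j psi_{j-k}   (c_k = 0 for k > q),
using gamma(-m) = gamma(m).
Pure AR (q = 0): c_0 = sigma^2 = 3, c_k = 0 for k >= 1.
Equations for k = 0, 1, 2 (AR order 2, c_2 = 0):
  (E0) gamma(0) = phi_1 gamma(1) + phi_2 gamma(2) + c_0
  (E1) gamma(1) = phi_1 gamma(0) + phi_2 gamma(1) + c_1
  (E2) gamma(2) = phi_1 gamma(1) + phi_2 gamma(0)
From (E1): gamma(1) = A gamma(0) + B with
  A = phi_1 / (1 - phi_2) = -0.086 / 0.841 = -0.102259,   B = c_1 / (1 - phi_2) = 0 / 0.841 = 0.
Insert (E2) into (E0): gamma(0) (1 - phi_2^2) = phi_1 (1 + phi_2) gamma(1) + c_0.
  phi_1 (1 + phi_2) = (-0.086)(1.159) = -0.099674,   1 - phi_2^2 = 0.974719.
Replace gamma(1) by A gamma(0) + B and collect gamma(0):
  gamma(0) [0.974719 - (-0.099674)(-0.102259)] = c_0 = 3
  gamma(0) * 0.964526 = 3
  gamma(0) = 3 / 0.964526 = 3.110335.
  gamma(1) = A gamma(0) = (-0.102259)(3.110335) = -0.31806.
Therefore gamma(1) = -0.3181 (to 4 decimal places).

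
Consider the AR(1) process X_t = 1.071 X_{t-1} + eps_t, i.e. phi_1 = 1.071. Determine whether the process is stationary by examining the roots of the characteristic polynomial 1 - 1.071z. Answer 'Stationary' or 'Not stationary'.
\text{Not stationary}

The AR(p) characteristic polynomial is P(z) = 1 - 1.071z.
Stationarity requires all roots to lie outside the unit circle, i.e. |z| > 1 for every root.
This is linear in z: 1 + (-1.071) z = 0  =>  z = -1/(-1.071) = 0.933707,  |z| = 0.933707.
Moduli of all roots: 0.9337.
All moduli strictly greater than 1? No.
Verdict: Not stationary.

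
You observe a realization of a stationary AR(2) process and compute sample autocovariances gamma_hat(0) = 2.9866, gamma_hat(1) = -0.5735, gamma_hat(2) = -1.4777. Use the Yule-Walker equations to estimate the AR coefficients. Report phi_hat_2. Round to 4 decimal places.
\hat\phi_{2} = -0.5520

The Yule-Walker equations for an AR(p) process read, in matrix form,
  Gamma_p phi = r_p,   with   (Gamma_p)_{ij} = gamma(|i - j|),
                       (r_p)_i = gamma(i),   i,j = 1..p.
Substitute the sample gammas (Toeplitz matrix and right-hand side of size 2):
  Gamma_p = [[2.9866, -0.5735], [-0.5735, 2.9866]]
  r_p     = [-0.5735, -1.4777]
Written out:
  2.9866 phi_1 - 0.5735 phi_2 = -0.5735
  -0.5735 phi_1 + 2.9866 phi_2 = -1.4777
Solve by Cramer's rule:
  det = gamma(0)^2 - gamma(1)^2 = (2.9866)^2 - (-0.5735)^2 = 8.91977956 - 0.32890225 = 8.59087731
  phi_hat_1 = [gamma(1) gamma(0) - gamma(1) gamma(2)] / det = [(-0.5735)(2.9866) - (-0.5735)(-1.4777)] / 8.59087731 = -2.56027605 / 8.59087731 = -0.298
  phi_hat_2 = [gamma(0) gamma(2) - gamma(1)^2] / det = [(2.9866)(-1.4777) - (-0.5735)^2] / 8.59087731 = -4.74220107 / 8.59087731 = -0.552
So phi_hat = [-0.2980, -0.5520].
Therefore phi_hat_2 = -0.5520.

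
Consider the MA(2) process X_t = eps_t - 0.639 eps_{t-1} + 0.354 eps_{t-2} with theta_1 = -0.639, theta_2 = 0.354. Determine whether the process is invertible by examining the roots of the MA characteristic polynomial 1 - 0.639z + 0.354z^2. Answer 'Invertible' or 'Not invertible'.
\text{Invertible}

The MA(q) characteristic polynomial is P(z) = 1 - 0.639z + 0.354z^2.
Invertibility requires all roots to lie outside the unit circle, i.e. |z| > 1 for every root.
Set 1 + (-0.639) z + (0.354) z^2 = 0, i.e. a z^2 + b z + c = 0 with a = 0.354, b = -0.639, c = 1.
Discriminant D = b^2 - 4ac = (-0.639)^2 - 4*(0.354)*1 = 0.408321 - (1.416) = -1.007679.
D < 0, so the roots are the complex-conjugate pair z = (-b +/- i sqrt(-D)) / (2a) = 0.9025 +/- 1.4178i.
For a conjugate pair |z|^2 = z * conj(z) = (product of roots) = c/a = 1/(0.354) = 2.824859, so |z| = sqrt(2.824859) = 1.6807 for both roots.
Moduli of all roots: 1.6807, 1.6807.
All moduli strictly greater than 1? Yes.
Verdict: Invertible.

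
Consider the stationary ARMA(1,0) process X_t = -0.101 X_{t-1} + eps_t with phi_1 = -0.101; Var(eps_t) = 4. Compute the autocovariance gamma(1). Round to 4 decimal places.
\gamma(1) = -0.4082

Multiply the model equation by X_{t-k} and take expectations. With theta_0 = psi_0 = 1 and psi_j the MA(infinity) weights, this gives
  gamma(k) - sum_i phi_i gamma(k-i) = c_k,
  c_k = sigma^2 * sum_{j=k..q} theta_j psi_{j-k}   (c_k = 0 for k > q),
using gamma(-m) = gamma(m).
Pure AR (q = 0): c_0 = sigma^2 = 4, c_k = 0 for k >= 1.
Equations for k = 0 and k = 1 (AR order 1):
  gamma(0) = phi_1 gamma(1) + c_0
  gamma(1) = phi_1 gamma(0) + c_1
Substituting the second into the first: gamma(0) (1 - phi_1^2) = c_0 + phi_1 c_1, so
  gamma(0) = c_0 / (1 - phi_1^2) = 4 / (1 - (-0.101)^2) = 4 / 0.989799 = 4.041225.
  gamma(1) = phi_1 gamma(0) = (-0.101)(4.041225) = -0.408164.
Therefore gamma(1) = -0.4082 (to 4 decimal places).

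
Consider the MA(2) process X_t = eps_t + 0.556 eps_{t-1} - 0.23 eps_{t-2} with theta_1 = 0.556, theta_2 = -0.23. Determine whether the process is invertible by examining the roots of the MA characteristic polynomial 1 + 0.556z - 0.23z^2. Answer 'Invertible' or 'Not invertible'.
\text{Invertible}

The MA(q) characteristic polynomial is P(z) = 1 + 0.556z - 0.23z^2.
Invertibility requires all roots to lie outside the unit circle, i.e. |z| > 1 for every root.
Set 1 + (0.556) z + (-0.23) z^2 = 0, i.e. a z^2 + b z + c = 0 with a = -0.23, b = 0.556, c = 1.
Discriminant D = b^2 - 4ac = (0.556)^2 - 4*(-0.23)*1 = 0.309136 - (-0.92) = 1.229136.
D >= 0, so the roots are real: z = (-b +/- sqrt(D)) / (2a) = (-0.556 +/- 1.108664) / (-0.46).
  z_1 = (-0.556 + 1.108664) / (-0.46) = -1.2014,   |z_1| = 1.2014.
  z_2 = (-0.556 - 1.108664) / (-0.46) = 3.6188,   |z_2| = 3.6188.
Moduli of all roots: 1.2014, 3.6188.
All moduli strictly greater than 1? Yes.
Verdict: Invertible.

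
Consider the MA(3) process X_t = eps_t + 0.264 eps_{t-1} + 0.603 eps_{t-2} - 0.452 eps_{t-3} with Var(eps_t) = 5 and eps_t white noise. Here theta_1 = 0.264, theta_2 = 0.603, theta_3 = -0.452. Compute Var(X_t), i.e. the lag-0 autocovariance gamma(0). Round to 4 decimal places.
\gamma(0) = 8.1880

For an MA(q) process X_t = eps_t + sum_i theta_i eps_{t-i} with
Var(eps_t) = sigma^2, the variance is
  gamma(0) = sigma^2 * (1 + sum_i theta_i^2).
  sum_i theta_i^2 = (0.264)^2 + (0.603)^2 + (-0.452)^2 = 0.069696 + 0.363609 + 0.204304 = 0.637609.
  gamma(0) = 5 * (1 + 0.637609) = 5 * 1.637609 = 8.188045, which rounds to 8.1880.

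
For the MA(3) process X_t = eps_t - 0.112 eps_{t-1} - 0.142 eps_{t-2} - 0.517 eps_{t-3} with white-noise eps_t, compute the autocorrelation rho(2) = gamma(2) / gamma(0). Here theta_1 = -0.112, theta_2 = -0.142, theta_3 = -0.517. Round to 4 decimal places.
\rho(2) = -0.0647

For an MA(q) process with theta_0 = 1, the autocovariance is
  gamma(k) = sigma^2 * sum_{i=0..q-k} theta_i * theta_{i+k},
and rho(k) = gamma(k) / gamma(0). Sigma^2 cancels.
  numerator   = (1)*(-0.142) + (-0.112)*(-0.517) = -0.084096.
  denominator = (1)^2 + (-0.112)^2 + (-0.142)^2 + (-0.517)^2 = 1.299997.
  rho(2) = -0.084096 / 1.299997 = -0.0647.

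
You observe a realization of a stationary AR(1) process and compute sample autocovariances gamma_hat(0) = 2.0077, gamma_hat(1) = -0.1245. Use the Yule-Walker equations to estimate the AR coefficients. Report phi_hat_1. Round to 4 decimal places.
\hat\phi_{1} = -0.0620

The Yule-Walker equations for an AR(p) process read, in matrix form,
  Gamma_p phi = r_p,   with   (Gamma_p)_{ij} = gamma(|i - j|),
                       (r_p)_i = gamma(i),   i,j = 1..p.
Substitute the sample gammas (Toeplitz matrix and right-hand side of size 1):
  Gamma_p = [[2.0077]]
  r_p     = [-0.1245]
With p = 1 this is the single equation gamma(0) phi_1 = gamma(1):
  phi_hat_1 = gamma(1) / gamma(0) = -0.1245 / 2.0077 = -0.0620.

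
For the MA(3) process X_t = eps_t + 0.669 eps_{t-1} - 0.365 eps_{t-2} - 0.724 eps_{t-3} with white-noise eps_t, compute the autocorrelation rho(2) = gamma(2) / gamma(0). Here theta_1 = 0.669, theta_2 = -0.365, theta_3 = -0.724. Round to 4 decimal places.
\rho(2) = -0.4035

For an MA(q) process with theta_0 = 1, the autocovariance is
  gamma(k) = sigma^2 * sum_{i=0..q-k} theta_i * theta_{i+k},
and rho(k) = gamma(k) / gamma(0). Sigma^2 cancels.
  numerator   = (1)*(-0.365) + (0.669)*(-0.724) = -0.849356.
  denominator = (1)^2 + (0.669)^2 + (-0.365)^2 + (-0.724)^2 = 2.104962.
  rho(2) = -0.849356 / 2.104962 = -0.4035.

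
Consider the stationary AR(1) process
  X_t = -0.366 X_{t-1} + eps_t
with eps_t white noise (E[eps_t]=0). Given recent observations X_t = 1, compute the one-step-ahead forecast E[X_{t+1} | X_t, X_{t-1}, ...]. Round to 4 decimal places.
E[X_{t+1} \mid \mathcal F_t] = -0.3660

For an AR(p) model X_t = c + sum_i phi_i X_{t-i} + eps_t, the
one-step-ahead conditional mean is
  E[X_{t+1} | X_t, ...] = c + sum_i phi_i X_{t+1-i}.
Substitute known values:
  E[X_{t+1} | ...] = (-0.366) * (1)
                   = -0.3660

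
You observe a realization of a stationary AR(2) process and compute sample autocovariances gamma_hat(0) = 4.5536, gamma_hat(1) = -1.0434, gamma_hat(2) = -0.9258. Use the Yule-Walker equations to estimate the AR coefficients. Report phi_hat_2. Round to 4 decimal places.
\hat\phi_{2} = -0.2700

The Yule-Walker equations for an AR(p) process read, in matrix form,
  Gamma_p phi = r_p,   with   (Gamma_p)_{ij} = gamma(|i - j|),
                       (r_p)_i = gamma(i),   i,j = 1..p.
Substitute the sample gammas (Toeplitz matrix and right-hand side of size 2):
  Gamma_p = [[4.5536, -1.0434], [-1.0434, 4.5536]]
  r_p     = [-1.0434, -0.9258]
Written out:
  4.5536 phi_1 - 1.0434 phi_2 = -1.0434
  -1.0434 phi_1 + 4.5536 phi_2 = -0.9258
Solve by Cramer's rule:
  det = gamma(0)^2 - gamma(1)^2 = (4.5536)^2 - (-1.0434)^2 = 20.73527296 - 1.08868356 = 19.6465894
  phi_hat_1 = [gamma(1) gamma(0) - gamma(1) gamma(2)] / det = [(-1.0434)(4.5536) - (-1.0434)(-0.9258)] / 19.6465894 = -5.71720596 / 19.6465894 = -0.291
  phi_hat_2 = [gamma(0) gamma(2) - gamma(1)^2] / det = [(4.5536)(-0.9258) - (-1.0434)^2] / 19.6465894 = -5.30440644 / 19.6465894 = -0.27
So phi_hat = [-0.2910, -0.2700].
Therefore phi_hat_2 = -0.2700.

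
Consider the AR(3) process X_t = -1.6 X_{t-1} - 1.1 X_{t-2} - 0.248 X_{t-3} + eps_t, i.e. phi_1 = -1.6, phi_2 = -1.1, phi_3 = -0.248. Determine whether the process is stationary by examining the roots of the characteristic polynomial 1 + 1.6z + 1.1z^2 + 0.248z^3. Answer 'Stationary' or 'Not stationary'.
\text{Stationary}

The AR(p) characteristic polynomial is P(z) = 1 + 1.6z + 1.1z^2 + 0.248z^3.
Stationarity requires all roots to lie outside the unit circle, i.e. |z| > 1 for every root.
Degree 3: look for a simple real root z0 first, then factor out (1 - z/z0) and solve the remaining quadratic.
Testing z0 = -2.5: P(-2.5) = 1 + (1.6)(-2.5) + (1.1)(-2.5)^2 + (0.248)(-2.5)^3
  = 1 + (-4) + (6.875) + (-3.875) = 0.  So z_0 = -2.5 is a root, |z_0| = 2.5.
Divide out the factor (1 + 0.4 z) = (1 - z/z0) (since 1/z0 = -0.4):
  P(z) = (1 + 0.4 z)(1 + (1.2) z + (0.62) z^2)
  [check: z-coef 1.2 - (-0.4) = 1.6; z^2-coef 0.62 - (-0.4)(1.2) = 1.1; z^3-coef -(-0.4)(0.62) = 0.248.]
Remaining roots from the quadratic factor 1 + (1.2) z + (0.62) z^2:
  Set 1 + (1.2) z + (0.62) z^2 = 0, i.e. a z^2 + b z + c = 0 with a = 0.62, b = 1.2, c = 1.
  Discriminant D = b^2 - 4ac = (1.2)^2 - 4*(0.62)*1 = 1.44 - (2.48) = -1.04.
  D < 0, so the roots are the complex-conjugate pair z = (-b +/- i sqrt(-D)) / (2a) = -0.9677 +/- 0.8224i.
  For a conjugate pair |z|^2 = z * conj(z) = (product of roots) = c/a = 1/(0.62) = 1.612903, so |z| = sqrt(1.612903) = 1.27 for both roots.
Moduli of all roots: 2.5000, 1.2700, 1.2700.
All moduli strictly greater than 1? Yes.
Verdict: Stationary.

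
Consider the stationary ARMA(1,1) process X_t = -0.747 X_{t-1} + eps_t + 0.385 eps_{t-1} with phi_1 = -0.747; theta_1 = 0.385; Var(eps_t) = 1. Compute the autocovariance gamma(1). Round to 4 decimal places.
\gamma(1) = -0.5835

Multiply the model equation by X_{t-k} and take expectations. With theta_0 = psi_0 = 1 and psi_j the MA(infinity) weights, this gives
  gamma(k) - sum_i phi_i gamma(k-i) = c_k,
  c_k = sigma^2 * sum_{j=k..q} theta_j psi_{j-k}   (c_k = 0 for k > q),
using gamma(-m) = gamma(m).
psi-weights needed (psi_j = theta_j + sum_i phi_i psi_{j-i}):
  psi_1 = theta_1 + phi_1 = 0.385 + (-0.747) = -0.362
Right-hand sides:
  c_0 = sigma^2 (1 + theta_1 psi_1) = 1 * (1 + (0.385)(-0.362)) = 1 * 0.86063 = 0.86063
  c_1 = sigma^2 theta_1 = 1 * (0.385) = 0.385
  c_2 = 0
Equations for k = 0 and k = 1 (AR order 1):
  gamma(0) = phi_1 gamma(1) + c_0
  gamma(1) = phi_1 gamma(0) + c_1
Substituting the second into the first: gamma(0) (1 - phi_1^2) = c_0 + phi_1 c_1, so
  gamma(0) = (c_0 + phi_1 c_1) / (1 - phi_1^2) = (0.86063 + (-0.747)(0.385)) / (1 - (-0.747)^2) = 0.573035 / 0.441991 = 1.296486.
  gamma(1) = phi_1 gamma(0) + c_1 = (-0.747)(1.296486) + (0.385) = -0.583475.
Therefore gamma(1) = -0.5835 (to 4 decimal places).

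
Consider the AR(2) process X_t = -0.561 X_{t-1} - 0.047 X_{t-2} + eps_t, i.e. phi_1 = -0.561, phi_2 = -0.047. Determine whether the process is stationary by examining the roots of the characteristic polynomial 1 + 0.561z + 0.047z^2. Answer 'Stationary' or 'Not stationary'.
\text{Stationary}

The AR(p) characteristic polynomial is P(z) = 1 + 0.561z + 0.047z^2.
Stationarity requires all roots to lie outside the unit circle, i.e. |z| > 1 for every root.
Set 1 + (0.561) z + (0.047) z^2 = 0, i.e. a z^2 + b z + c = 0 with a = 0.047, b = 0.561, c = 1.
Discriminant D = b^2 - 4ac = (0.561)^2 - 4*(0.047)*1 = 0.314721 - (0.188) = 0.126721.
D >= 0, so the roots are real: z = (-b +/- sqrt(D)) / (2a) = (-0.561 +/- 0.355979) / (0.094).
  z_1 = (-0.561 + 0.355979) / (0.094) = -2.1811,   |z_1| = 2.1811.
  z_2 = (-0.561 - 0.355979) / (0.094) = -9.7551,   |z_2| = 9.7551.
Moduli of all roots: 2.1811, 9.7551.
All moduli strictly greater than 1? Yes.
Verdict: Stationary.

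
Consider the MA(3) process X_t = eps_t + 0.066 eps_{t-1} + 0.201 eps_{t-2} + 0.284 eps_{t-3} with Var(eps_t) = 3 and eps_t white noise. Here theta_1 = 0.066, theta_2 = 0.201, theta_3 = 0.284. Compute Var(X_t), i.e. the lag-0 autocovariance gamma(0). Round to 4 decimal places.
\gamma(0) = 3.3762

For an MA(q) process X_t = eps_t + sum_i theta_i eps_{t-i} with
Var(eps_t) = sigma^2, the variance is
  gamma(0) = sigma^2 * (1 + sum_i theta_i^2).
  sum_i theta_i^2 = (0.066)^2 + (0.201)^2 + (0.284)^2 = 0.004356 + 0.040401 + 0.080656 = 0.125413.
  gamma(0) = 3 * (1 + 0.125413) = 3 * 1.125413 = 3.376239, which rounds to 3.3762.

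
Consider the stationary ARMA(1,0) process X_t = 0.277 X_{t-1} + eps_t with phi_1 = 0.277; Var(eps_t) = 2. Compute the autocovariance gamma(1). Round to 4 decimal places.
\gamma(1) = 0.6000

Multiply the model equation by X_{t-k} and take expectations. With theta_0 = psi_0 = 1 and psi_j the MA(infinity) weights, this gives
  gamma(k) - sum_i phi_i gamma(k-i) = c_k,
  c_k = sigma^2 * sum_{j=k..q} theta_j psi_{j-k}   (c_k = 0 for k > q),
using gamma(-m) = gamma(m).
Pure AR (q = 0): c_0 = sigma^2 = 2, c_k = 0 for k >= 1.
Equations for k = 0 and k = 1 (AR order 1):
  gamma(0) = phi_1 gamma(1) + c_0
  gamma(1) = phi_1 gamma(0) + c_1
Substituting the second into the first: gamma(0) (1 - phi_1^2) = c_0 + phi_1 c_1, so
  gamma(0) = c_0 / (1 - phi_1^2) = 2 / (1 - (0.277)^2) = 2 / 0.923271 = 2.166211.
  gamma(1) = phi_1 gamma(0) = (0.277)(2.166211) = 0.600041.
Therefore gamma(1) = 0.6000 (to 4 decimal places).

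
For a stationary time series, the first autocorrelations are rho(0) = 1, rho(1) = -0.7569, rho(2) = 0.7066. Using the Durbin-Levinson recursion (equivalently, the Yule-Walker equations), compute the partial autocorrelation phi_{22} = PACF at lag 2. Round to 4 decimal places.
\phi_{22} = 0.3130

The PACF at lag k is phi_{kk}, the last component of the solution
to the Yule-Walker system G_k phi = r_k where
  (G_k)_{ij} = rho(|i - j|), (r_k)_i = rho(i), i,j = 1..k.
Equivalently, Durbin-Levinson gives phi_{kk} iteratively:
  phi_{11} = rho(1)
  phi_{kk} = [rho(k) - sum_{j=1..k-1} phi_{k-1,j} rho(k-j)]
            / [1 - sum_{j=1..k-1} phi_{k-1,j} rho(j)],
  phi_{k,j} = phi_{k-1,j} - phi_{kk} phi_{k-1,k-j},  j = 1..k-1.
Step k = 1:
  phi_11 = rho(1) = -0.7569.
Step k = 2:
  phi_22 = [rho(2) - phi_11 rho(1)] / [1 - phi_11 rho(1)] = [0.7066 - (-0.7569)(-0.7569)] / [1 - (-0.7569)(-0.7569)]
         = 0.13370239 / 0.42710239 = 0.313.
Therefore phi_{22} = 0.3130.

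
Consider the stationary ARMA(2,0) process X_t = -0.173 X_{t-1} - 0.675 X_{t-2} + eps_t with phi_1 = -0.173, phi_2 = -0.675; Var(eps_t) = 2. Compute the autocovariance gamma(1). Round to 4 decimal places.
\gamma(1) = -0.3835

Multiply the model equation by X_{t-k} and take expectations. With theta_0 = psi_0 = 1 and psi_j the MA(infinity) weights, this gives
  gamma(k) - sum_i phi_i gamma(k-i) = c_k,
  c_k = sigma^2 * sum_{j=k..q} theta_j psi_{j-k}   (c_k = 0 for k > q),
using gamma(-m) = gamma(m).
Pure AR (q = 0): c_0 = sigma^2 = 2, c_k = 0 for k >= 1.
Equations for k = 0, 1, 2 (AR order 2, c_2 = 0):
  (E0) gamma(0) = phi_1 gamma(1) + phi_2 gamma(2) + c_0
  (E1) gamma(1) = phi_1 gamma(0) + phi_2 gamma(1) + c_1
  (E2) gamma(2) = phi_1 gamma(1) + phi_2 gamma(0)
From (E1): gamma(1) = A gamma(0) + B with
  A = phi_1 / (1 - phi_2) = -0.173 / 1.675 = -0.103284,   B = c_1 / (1 - phi_2) = 0 / 1.675 = 0.
Insert (E2) into (E0): gamma(0) (1 - phi_2^2) = phi_1 (1 + phi_2) gamma(1) + c_0.
  phi_1 (1 + phi_2) = (-0.173)(0.325) = -0.056225,   1 - phi_2^2 = 0.544375.
Replace gamma(1) by A gamma(0) + B and collect gamma(0):
  gamma(0) [0.544375 - (-0.056225)(-0.103284)] = c_0 = 2
  gamma(0) * 0.538568 = 2
  gamma(0) = 2 / 0.538568 = 3.713552.
  gamma(1) = A gamma(0) = (-0.103284)(3.713552) = -0.383549.
Therefore gamma(1) = -0.3835 (to 4 decimal places).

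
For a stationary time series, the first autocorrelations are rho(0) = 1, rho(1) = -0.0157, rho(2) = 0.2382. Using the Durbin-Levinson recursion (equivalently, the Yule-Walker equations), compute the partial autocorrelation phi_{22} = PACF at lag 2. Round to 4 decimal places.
\phi_{22} = 0.2380

The PACF at lag k is phi_{kk}, the last component of the solution
to the Yule-Walker system G_k phi = r_k where
  (G_k)_{ij} = rho(|i - j|), (r_k)_i = rho(i), i,j = 1..k.
Equivalently, Durbin-Levinson gives phi_{kk} iteratively:
  phi_{11} = rho(1)
  phi_{kk} = [rho(k) - sum_{j=1..k-1} phi_{k-1,j} rho(k-j)]
            / [1 - sum_{j=1..k-1} phi_{k-1,j} rho(j)],
  phi_{k,j} = phi_{k-1,j} - phi_{kk} phi_{k-1,k-j},  j = 1..k-1.
Step k = 1:
  phi_11 = rho(1) = -0.0157.
Step k = 2:
  phi_22 = [rho(2) - phi_11 rho(1)] / [1 - phi_11 rho(1)] = [0.2382 - (-0.0157)(-0.0157)] / [1 - (-0.0157)(-0.0157)]
         = 0.23795351 / 0.99975351 = 0.238.
Therefore phi_{22} = 0.2380.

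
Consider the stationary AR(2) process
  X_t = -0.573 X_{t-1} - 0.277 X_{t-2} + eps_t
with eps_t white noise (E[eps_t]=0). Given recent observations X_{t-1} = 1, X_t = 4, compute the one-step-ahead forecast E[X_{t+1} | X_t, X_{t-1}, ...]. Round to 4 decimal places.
E[X_{t+1} \mid \mathcal F_t] = -2.5690

For an AR(p) model X_t = c + sum_i phi_i X_{t-i} + eps_t, the
one-step-ahead conditional mean is
  E[X_{t+1} | X_t, ...] = c + sum_i phi_i X_{t+1-i}.
Substitute known values:
  E[X_{t+1} | ...] = (-0.573) * (4) + (-0.277) * (1)
                   = -2.5690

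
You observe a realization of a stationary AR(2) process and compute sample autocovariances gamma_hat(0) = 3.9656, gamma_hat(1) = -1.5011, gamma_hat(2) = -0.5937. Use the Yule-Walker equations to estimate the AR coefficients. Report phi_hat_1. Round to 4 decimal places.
\hat\phi_{1} = -0.5080

The Yule-Walker equations for an AR(p) process read, in matrix form,
  Gamma_p phi = r_p,   with   (Gamma_p)_{ij} = gamma(|i - j|),
                       (r_p)_i = gamma(i),   i,j = 1..p.
Substitute the sample gammas (Toeplitz matrix and right-hand side of size 2):
  Gamma_p = [[3.9656, -1.5011], [-1.5011, 3.9656]]
  r_p     = [-1.5011, -0.5937]
Written out:
  3.9656 phi_1 - 1.5011 phi_2 = -1.5011
  -1.5011 phi_1 + 3.9656 phi_2 = -0.5937
Solve by Cramer's rule:
  det = gamma(0)^2 - gamma(1)^2 = (3.9656)^2 - (-1.5011)^2 = 15.72598336 - 2.25330121 = 13.47268215
  phi_hat_1 = [gamma(1) gamma(0) - gamma(1) gamma(2)] / det = [(-1.5011)(3.9656) - (-1.5011)(-0.5937)] / 13.47268215 = -6.84396523 / 13.47268215 = -0.508
  phi_hat_2 = [gamma(0) gamma(2) - gamma(1)^2] / det = [(3.9656)(-0.5937) - (-1.5011)^2] / 13.47268215 = -4.60767793 / 13.47268215 = -0.342
So phi_hat = [-0.5080, -0.3420].
Therefore phi_hat_1 = -0.5080.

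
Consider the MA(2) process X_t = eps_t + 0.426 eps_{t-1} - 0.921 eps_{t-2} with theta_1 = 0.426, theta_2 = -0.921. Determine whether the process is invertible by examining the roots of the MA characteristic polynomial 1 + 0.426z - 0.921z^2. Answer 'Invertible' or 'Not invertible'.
\text{Not invertible}

The MA(q) characteristic polynomial is P(z) = 1 + 0.426z - 0.921z^2.
Invertibility requires all roots to lie outside the unit circle, i.e. |z| > 1 for every root.
Set 1 + (0.426) z + (-0.921) z^2 = 0, i.e. a z^2 + b z + c = 0 with a = -0.921, b = 0.426, c = 1.
Discriminant D = b^2 - 4ac = (0.426)^2 - 4*(-0.921)*1 = 0.181476 - (-3.684) = 3.865476.
D >= 0, so the roots are real: z = (-b +/- sqrt(D)) / (2a) = (-0.426 +/- 1.966081) / (-1.842).
  z_1 = (-0.426 + 1.966081) / (-1.842) = -0.8361,   |z_1| = 0.8361.
  z_2 = (-0.426 - 1.966081) / (-1.842) = 1.2986,   |z_2| = 1.2986.
Moduli of all roots: 0.8361, 1.2986.
All moduli strictly greater than 1? No.
Verdict: Not invertible.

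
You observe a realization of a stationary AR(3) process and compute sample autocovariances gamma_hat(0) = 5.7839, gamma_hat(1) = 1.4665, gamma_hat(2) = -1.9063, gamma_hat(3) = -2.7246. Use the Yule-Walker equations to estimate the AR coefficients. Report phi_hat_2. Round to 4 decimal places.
\hat\phi_{2} = -0.3060

The Yule-Walker equations for an AR(p) process read, in matrix form,
  Gamma_p phi = r_p,   with   (Gamma_p)_{ij} = gamma(|i - j|),
                       (r_p)_i = gamma(i),   i,j = 1..p.
Substitute the sample gammas (Toeplitz matrix and right-hand side of size 3):
  Gamma_p = [[5.7839, 1.4665, -1.9063], [1.4665, 5.7839, 1.4665], [-1.9063, 1.4665, 5.7839]]
  r_p     = [1.4665, -1.9063, -2.7246]
Written out (R1..R3):
  (R1) 5.7839 phi_1 + 1.4665 phi_2 - 1.9063 phi_3 = 1.4665
  (R2) 1.4665 phi_1 + 5.7839 phi_2 + 1.4665 phi_3 = -1.9063
  (R3) -1.9063 phi_1 + 1.4665 phi_2 + 5.7839 phi_3 = -2.7246
Gaussian elimination:
  R2 <- R2 - (1.4665/5.7839) R1 = R2 - (0.253549) R1:  5.412071 phi_2 + 1.94984 phi_3 = -2.278129
  R3 <- R3 - (-1.9063/5.7839) R1 = R3 - (-0.329587) R1:  1.94984 phi_2 + 5.155608 phi_3 = -2.24126
  R3 <- R3 - (1.94984/5.412071) R2 = R3 - (0.360276) R2:  4.453127 phi_3 = -1.420505
Back-substitution:
  phi_hat_3 = -1.420505 / 4.453127 = -0.31899
  phi_hat_2 = (-2.278129 - (1.94984)(-0.31899)) / 5.412071 = -0.30601
  phi_hat_1 = (1.4665 - (1.4665)(-0.30601) - (-1.9063)(-0.31899)) / 5.7839 = 0.226002
So phi_hat = [0.2260, -0.3060, -0.3190].
Therefore phi_hat_2 = -0.3060.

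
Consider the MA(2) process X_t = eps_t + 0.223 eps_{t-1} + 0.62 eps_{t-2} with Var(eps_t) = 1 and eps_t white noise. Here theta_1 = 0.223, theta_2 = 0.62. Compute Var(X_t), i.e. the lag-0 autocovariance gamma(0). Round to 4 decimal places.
\gamma(0) = 1.4341

For an MA(q) process X_t = eps_t + sum_i theta_i eps_{t-i} with
Var(eps_t) = sigma^2, the variance is
  gamma(0) = sigma^2 * (1 + sum_i theta_i^2).
  sum_i theta_i^2 = (0.223)^2 + (0.62)^2 = 0.049729 + 0.3844 = 0.434129.
  gamma(0) = 1 * (1 + 0.434129) = 1 * 1.434129 = 1.434129, which rounds to 1.4341.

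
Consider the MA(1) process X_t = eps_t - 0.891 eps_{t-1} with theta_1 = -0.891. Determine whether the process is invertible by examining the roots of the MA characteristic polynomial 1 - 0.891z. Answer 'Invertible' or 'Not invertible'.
\text{Invertible}

The MA(q) characteristic polynomial is P(z) = 1 - 0.891z.
Invertibility requires all roots to lie outside the unit circle, i.e. |z| > 1 for every root.
This is linear in z: 1 + (-0.891) z = 0  =>  z = -1/(-0.891) = 1.122334,  |z| = 1.122334.
Moduli of all roots: 1.1223.
All moduli strictly greater than 1? Yes.
Verdict: Invertible.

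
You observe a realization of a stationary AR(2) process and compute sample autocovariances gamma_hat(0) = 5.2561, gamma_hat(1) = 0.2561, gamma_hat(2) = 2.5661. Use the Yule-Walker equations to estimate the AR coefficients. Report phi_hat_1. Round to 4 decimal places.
\hat\phi_{1} = 0.0250

The Yule-Walker equations for an AR(p) process read, in matrix form,
  Gamma_p phi = r_p,   with   (Gamma_p)_{ij} = gamma(|i - j|),
                       (r_p)_i = gamma(i),   i,j = 1..p.
Substitute the sample gammas (Toeplitz matrix and right-hand side of size 2):
  Gamma_p = [[5.2561, 0.2561], [0.2561, 5.2561]]
  r_p     = [0.2561, 2.5661]
Written out:
  5.2561 phi_1 + 0.2561 phi_2 = 0.2561
  0.2561 phi_1 + 5.2561 phi_2 = 2.5661
Solve by Cramer's rule:
  det = gamma(0)^2 - gamma(1)^2 = (5.2561)^2 - (0.2561)^2 = 27.62658721 - 0.06558721 = 27.561
  phi_hat_1 = [gamma(1) gamma(0) - gamma(1) gamma(2)] / det = [(0.2561)(5.2561) - (0.2561)(2.5661)] / 27.561 = 0.688909 / 27.561 = 0.025
  phi_hat_2 = [gamma(0) gamma(2) - gamma(1)^2] / det = [(5.2561)(2.5661) - (0.2561)^2] / 27.561 = 13.422091 / 27.561 = 0.487
So phi_hat = [0.0250, 0.4870].
Therefore phi_hat_1 = 0.0250.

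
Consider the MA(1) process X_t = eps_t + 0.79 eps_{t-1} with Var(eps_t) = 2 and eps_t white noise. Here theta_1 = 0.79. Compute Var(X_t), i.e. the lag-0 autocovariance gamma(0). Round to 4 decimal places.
\gamma(0) = 3.2482

For an MA(q) process X_t = eps_t + sum_i theta_i eps_{t-i} with
Var(eps_t) = sigma^2, the variance is
  gamma(0) = sigma^2 * (1 + sum_i theta_i^2).
  sum_i theta_i^2 = (0.79)^2 = 0.6241.
  gamma(0) = 2 * (1 + 0.6241) = 2 * 1.6241 = 3.2482.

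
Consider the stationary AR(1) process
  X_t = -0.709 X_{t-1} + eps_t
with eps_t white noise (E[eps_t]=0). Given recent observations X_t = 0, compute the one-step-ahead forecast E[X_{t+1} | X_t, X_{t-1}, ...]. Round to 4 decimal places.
E[X_{t+1} \mid \mathcal F_t] = 0.0000

For an AR(p) model X_t = c + sum_i phi_i X_{t-i} + eps_t, the
one-step-ahead conditional mean is
  E[X_{t+1} | X_t, ...] = c + sum_i phi_i X_{t+1-i}.
Substitute known values:
  E[X_{t+1} | ...] = (-0.709) * (0)
                   = 0.0000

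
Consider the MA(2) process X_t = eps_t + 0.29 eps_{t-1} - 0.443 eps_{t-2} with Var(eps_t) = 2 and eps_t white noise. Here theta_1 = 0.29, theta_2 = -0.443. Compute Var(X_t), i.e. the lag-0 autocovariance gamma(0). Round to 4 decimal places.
\gamma(0) = 2.5607

For an MA(q) process X_t = eps_t + sum_i theta_i eps_{t-i} with
Var(eps_t) = sigma^2, the variance is
  gamma(0) = sigma^2 * (1 + sum_i theta_i^2).
  sum_i theta_i^2 = (0.29)^2 + (-0.443)^2 = 0.0841 + 0.196249 = 0.280349.
  gamma(0) = 2 * (1 + 0.280349) = 2 * 1.280349 = 2.560698, which rounds to 2.5607.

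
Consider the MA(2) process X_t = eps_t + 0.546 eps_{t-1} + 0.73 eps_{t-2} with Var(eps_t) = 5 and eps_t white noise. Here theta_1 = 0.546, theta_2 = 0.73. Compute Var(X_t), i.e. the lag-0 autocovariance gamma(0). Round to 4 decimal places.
\gamma(0) = 9.1551

For an MA(q) process X_t = eps_t + sum_i theta_i eps_{t-i} with
Var(eps_t) = sigma^2, the variance is
  gamma(0) = sigma^2 * (1 + sum_i theta_i^2).
  sum_i theta_i^2 = (0.546)^2 + (0.73)^2 = 0.298116 + 0.5329 = 0.831016.
  gamma(0) = 5 * (1 + 0.831016) = 5 * 1.831016 = 9.15508, which rounds to 9.1551.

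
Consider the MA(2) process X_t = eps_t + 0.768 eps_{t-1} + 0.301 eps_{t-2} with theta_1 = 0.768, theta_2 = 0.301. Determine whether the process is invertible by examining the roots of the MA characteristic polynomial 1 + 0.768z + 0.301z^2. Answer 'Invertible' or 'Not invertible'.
\text{Invertible}

The MA(q) characteristic polynomial is P(z) = 1 + 0.768z + 0.301z^2.
Invertibility requires all roots to lie outside the unit circle, i.e. |z| > 1 for every root.
Set 1 + (0.768) z + (0.301) z^2 = 0, i.e. a z^2 + b z + c = 0 with a = 0.301, b = 0.768, c = 1.
Discriminant D = b^2 - 4ac = (0.768)^2 - 4*(0.301)*1 = 0.589824 - (1.204) = -0.614176.
D < 0, so the roots are the complex-conjugate pair z = (-b +/- i sqrt(-D)) / (2a) = -1.2757 +/- 1.3018i.
For a conjugate pair |z|^2 = z * conj(z) = (product of roots) = c/a = 1/(0.301) = 3.322259, so |z| = sqrt(3.322259) = 1.8227 for both roots.
Moduli of all roots: 1.8227, 1.8227.
All moduli strictly greater than 1? Yes.
Verdict: Invertible.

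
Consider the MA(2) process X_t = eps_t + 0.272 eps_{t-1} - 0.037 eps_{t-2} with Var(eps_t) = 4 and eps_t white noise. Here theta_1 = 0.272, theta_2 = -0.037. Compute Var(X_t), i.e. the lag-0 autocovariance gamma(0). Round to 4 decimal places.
\gamma(0) = 4.3014

For an MA(q) process X_t = eps_t + sum_i theta_i eps_{t-i} with
Var(eps_t) = sigma^2, the variance is
  gamma(0) = sigma^2 * (1 + sum_i theta_i^2).
  sum_i theta_i^2 = (0.272)^2 + (-0.037)^2 = 0.073984 + 0.001369 = 0.075353.
  gamma(0) = 4 * (1 + 0.075353) = 4 * 1.075353 = 4.301412, which rounds to 4.3014.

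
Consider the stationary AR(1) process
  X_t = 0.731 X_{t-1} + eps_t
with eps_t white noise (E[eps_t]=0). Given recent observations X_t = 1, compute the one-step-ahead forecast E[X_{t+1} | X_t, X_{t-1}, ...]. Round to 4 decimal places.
E[X_{t+1} \mid \mathcal F_t] = 0.7310

For an AR(p) model X_t = c + sum_i phi_i X_{t-i} + eps_t, the
one-step-ahead conditional mean is
  E[X_{t+1} | X_t, ...] = c + sum_i phi_i X_{t+1-i}.
Substitute known values:
  E[X_{t+1} | ...] = (0.731) * (1)
                   = 0.7310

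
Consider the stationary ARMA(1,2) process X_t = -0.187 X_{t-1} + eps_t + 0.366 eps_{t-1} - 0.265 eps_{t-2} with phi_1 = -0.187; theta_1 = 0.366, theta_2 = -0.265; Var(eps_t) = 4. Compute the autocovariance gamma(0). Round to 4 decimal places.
\gamma(0) = 4.4974

Multiply the model equation by X_{t-k} and take expectations. With theta_0 = psi_0 = 1 and psi_j the MA(infinity) weights, this gives
  gamma(k) - sum_i phi_i gamma(k-i) = c_k,
  c_k = sigma^2 * sum_{j=k..q} theta_j psi_{j-k}   (c_k = 0 for k > q),
using gamma(-m) = gamma(m).
psi-weights needed (psi_j = theta_j + sum_i phi_i psi_{j-i}):
  psi_1 = theta_1 + phi_1 = 0.366 + (-0.187) = 0.179
  psi_2 = theta_2 + phi_1 psi_1 = -0.265 + (-0.187)(0.179) = -0.298473
Right-hand sides:
  c_0 = sigma^2 (1 + theta_1 psi_1 + theta_2 psi_2) = 4 * (1 + (0.366)(0.179) + (-0.265)(-0.298473)) = 4 * 1.144609 = 4.578437
  c_1 = sigma^2 (theta_1 + theta_2 psi_1) = 4 * (0.366 + (-0.265)(0.179)) = 1.27426
  c_2 = sigma^2 theta_2 = 4 * (-0.265) = -1.06
Equations for k = 0 and k = 1 (AR order 1):
  gamma(0) = phi_1 gamma(1) + c_0
  gamma(1) = phi_1 gamma(0) + c_1
Substituting the second into the first: gamma(0) (1 - phi_1^2) = c_0 + phi_1 c_1, so
  gamma(0) = (c_0 + phi_1 c_1) / (1 - phi_1^2) = (4.578437 + (-0.187)(1.27426)) / (1 - (-0.187)^2) = 4.340151 / 0.965031 = 4.497421.
Therefore gamma(0) = 4.4974 (to 4 decimal places).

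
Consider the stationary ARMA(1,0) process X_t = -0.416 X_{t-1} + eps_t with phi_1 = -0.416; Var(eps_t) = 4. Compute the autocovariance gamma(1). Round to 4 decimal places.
\gamma(1) = -2.0122

Multiply the model equation by X_{t-k} and take expectations. With theta_0 = psi_0 = 1 and psi_j the MA(infinity) weights, this gives
  gamma(k) - sum_i phi_i gamma(k-i) = c_k,
  c_k = sigma^2 * sum_{j=k..q} theta_j psi_{j-k}   (c_k = 0 for k > q),
using gamma(-m) = gamma(m).
Pure AR (q = 0): c_0 = sigma^2 = 4, c_k = 0 for k >= 1.
Equations for k = 0 and k = 1 (AR order 1):
  gamma(0) = phi_1 gamma(1) + c_0
  gamma(1) = phi_1 gamma(0) + c_1
Substituting the second into the first: gamma(0) (1 - phi_1^2) = c_0 + phi_1 c_1, so
  gamma(0) = c_0 / (1 - phi_1^2) = 4 / (1 - (-0.416)^2) = 4 / 0.826944 = 4.837087.
  gamma(1) = phi_1 gamma(0) = (-0.416)(4.837087) = -2.012228.
Therefore gamma(1) = -2.0122 (to 4 decimal places).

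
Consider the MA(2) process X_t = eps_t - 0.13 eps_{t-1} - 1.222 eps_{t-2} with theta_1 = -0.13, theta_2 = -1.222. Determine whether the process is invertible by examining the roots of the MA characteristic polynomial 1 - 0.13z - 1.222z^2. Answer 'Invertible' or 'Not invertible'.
\text{Not invertible}

The MA(q) characteristic polynomial is P(z) = 1 - 0.13z - 1.222z^2.
Invertibility requires all roots to lie outside the unit circle, i.e. |z| > 1 for every root.
Set 1 + (-0.13) z + (-1.222) z^2 = 0, i.e. a z^2 + b z + c = 0 with a = -1.222, b = -0.13, c = 1.
Discriminant D = b^2 - 4ac = (-0.13)^2 - 4*(-1.222)*1 = 0.0169 - (-4.888) = 4.9049.
D >= 0, so the roots are real: z = (-b +/- sqrt(D)) / (2a) = (0.13 +/- 2.214701) / (-2.444).
  z_1 = (0.13 + 2.214701) / (-2.444) = -0.9594,   |z_1| = 0.9594.
  z_2 = (0.13 - 2.214701) / (-2.444) = 0.853,   |z_2| = 0.853.
Moduli of all roots: 0.9594, 0.8530.
All moduli strictly greater than 1? No.
Verdict: Not invertible.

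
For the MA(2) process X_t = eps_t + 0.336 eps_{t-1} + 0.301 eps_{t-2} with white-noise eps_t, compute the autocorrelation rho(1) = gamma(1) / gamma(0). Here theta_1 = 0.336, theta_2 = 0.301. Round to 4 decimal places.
\rho(1) = 0.3632

For an MA(q) process with theta_0 = 1, the autocovariance is
  gamma(k) = sigma^2 * sum_{i=0..q-k} theta_i * theta_{i+k},
and rho(k) = gamma(k) / gamma(0). Sigma^2 cancels.
  numerator   = (1)*(0.336) + (0.336)*(0.301) = 0.437136.
  denominator = (1)^2 + (0.336)^2 + (0.301)^2 = 1.203497.
  rho(1) = 0.437136 / 1.203497 = 0.3632.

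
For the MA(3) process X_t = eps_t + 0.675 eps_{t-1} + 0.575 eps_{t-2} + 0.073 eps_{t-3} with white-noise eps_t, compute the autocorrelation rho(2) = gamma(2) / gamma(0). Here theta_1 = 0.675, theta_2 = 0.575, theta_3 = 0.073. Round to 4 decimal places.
\rho(2) = 0.3484

For an MA(q) process with theta_0 = 1, the autocovariance is
  gamma(k) = sigma^2 * sum_{i=0..q-k} theta_i * theta_{i+k},
and rho(k) = gamma(k) / gamma(0). Sigma^2 cancels.
  numerator   = (1)*(0.575) + (0.675)*(0.073) = 0.624275.
  denominator = (1)^2 + (0.675)^2 + (0.575)^2 + (0.073)^2 = 1.791579.
  rho(2) = 0.624275 / 1.791579 = 0.3484.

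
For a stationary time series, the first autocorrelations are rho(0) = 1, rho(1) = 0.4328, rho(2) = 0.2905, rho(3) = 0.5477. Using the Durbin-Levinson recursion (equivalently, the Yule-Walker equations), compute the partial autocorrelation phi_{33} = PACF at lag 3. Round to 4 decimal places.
\phi_{33} = 0.4790

The PACF at lag k is phi_{kk}, the last component of the solution
to the Yule-Walker system G_k phi = r_k where
  (G_k)_{ij} = rho(|i - j|), (r_k)_i = rho(i), i,j = 1..k.
Equivalently, Durbin-Levinson gives phi_{kk} iteratively:
  phi_{11} = rho(1)
  phi_{kk} = [rho(k) - sum_{j=1..k-1} phi_{k-1,j} rho(k-j)]
            / [1 - sum_{j=1..k-1} phi_{k-1,j} rho(j)],
  phi_{k,j} = phi_{k-1,j} - phi_{kk} phi_{k-1,k-j},  j = 1..k-1.
Step k = 1:
  phi_11 = rho(1) = 0.4328.
Step k = 2:
  phi_22 = [rho(2) - phi_11 rho(1)] / [1 - phi_11 rho(1)] = [0.2905 - (0.4328)(0.4328)] / [1 - (0.4328)(0.4328)]
         = 0.10318416 / 0.81268416 = 0.126967.
  Update: phi_21 = phi_11 - phi_22 phi_11 = 0.4328 - (0.126967)(0.4328) = 0.377849.
Step k = 3:
  phi_33 = [rho(3) - phi_21 rho(2) - phi_22 rho(1)] / [1 - phi_21 rho(1) - phi_22 rho(2)]
    numerator   = 0.5477 - (0.377849)(0.2905) - (0.126967)(0.4328) = 0.38298361
    denominator = 1 - (0.377849)(0.4328) - (0.126967)(0.2905) = 0.79958317
  phi_33 = 0.38298361 / 0.79958317 = 0.479.
Therefore phi_{33} = 0.4790.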